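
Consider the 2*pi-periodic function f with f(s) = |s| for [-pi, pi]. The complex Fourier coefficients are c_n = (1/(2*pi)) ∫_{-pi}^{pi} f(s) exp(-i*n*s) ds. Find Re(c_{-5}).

-2/(25*pi)

Since f is real-valued, Re(c_{-5}) = (1/(2*pi)) ∫_{-pi}^{pi} f(s) cos(-5*s) ds = a_{5}/2.
f is even and cos(-5*s) is even, so the integrand is even: ∫_{-pi}^{pi} f(s) cos(-5*s) ds = 2∫_0^{pi} f(s) cos(-5*s) ds.
Integrating by parts (boundary term plus one more integral), an antiderivative of (s) cos(-5*s) is s*sin(5*s)/5 + cos(5*s)/25; evaluating from 0 to pi: ∫_{0}^{pi} (s) cos(-5*s) ds = (-1/25) - (1/25) = -2/25.
So ∫_{-pi}^{pi} f(s) cos(-5*s) ds = -4/25.
Hence Re(c_{-5}) = (1/(2*pi))·(-4/25) = -2/(25*pi).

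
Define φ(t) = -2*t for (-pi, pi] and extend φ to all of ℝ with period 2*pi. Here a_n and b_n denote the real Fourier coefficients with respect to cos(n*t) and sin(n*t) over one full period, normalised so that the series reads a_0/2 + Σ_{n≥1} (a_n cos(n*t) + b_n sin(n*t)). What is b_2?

b_2 = 1/pi ∫_{-pi}^{pi} φ(t) sin(2*t) dt.
φ is odd and sin(2*t) is odd, so the integrand is even and b_2 = 2/pi ∫_0^{pi} φ(t) sin(2*t) dt.
Integrating by parts (boundary term plus one more integral), an antiderivative of (-2*t) sin(2*t) is t*cos(2*t) - sin(2*t)/2; evaluating from 0 to pi: ∫_{0}^{pi} (-2*t) sin(2*t) dt = (pi) - (0) = pi.
Hence b_2 = (2/pi)·(pi) = 2.

2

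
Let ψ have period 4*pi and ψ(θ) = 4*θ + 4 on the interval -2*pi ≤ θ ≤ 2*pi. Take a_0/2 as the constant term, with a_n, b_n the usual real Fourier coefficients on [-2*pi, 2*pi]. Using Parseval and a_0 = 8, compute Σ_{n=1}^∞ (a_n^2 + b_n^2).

128*pi**2/3

Parseval: a_0^2/2 + Σ_{n≥1} (a_n^2+b_n^2) = (1/(2*pi)) ∫_{-2*pi}^{2*pi} ψ(θ)^2 dθ = 32 + 128*pi**2/3.
Subtract a_0^2/2 = 32: Σ (a_n^2+b_n^2) = 128*pi**2/3.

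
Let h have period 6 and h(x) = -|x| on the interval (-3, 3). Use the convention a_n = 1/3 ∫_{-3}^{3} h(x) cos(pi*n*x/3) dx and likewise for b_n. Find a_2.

a_2 = 1/3 ∫_{-3}^{3} h(x) cos(2*pi*x/3) dx.
h is even and cos(2*pi*x/3) is even, so the integrand is even and a_2 = 2/3 ∫_0^{3} h(x) cos(2*pi*x/3) dx.
Integrating by parts (boundary term plus one more integral), an antiderivative of (-x) cos(2*pi*x/3) is -3*x*sin(2*pi*x/3)/(2*pi) - 9*cos(2*pi*x/3)/(4*pi**2); evaluating from 0 to 3: ∫_{0}^{3} (-x) cos(2*pi*x/3) dx = (-9/(4*pi**2)) - (-9/(4*pi**2)) = 0.
Hence a_2 = (2/3)·(0) = 0.

0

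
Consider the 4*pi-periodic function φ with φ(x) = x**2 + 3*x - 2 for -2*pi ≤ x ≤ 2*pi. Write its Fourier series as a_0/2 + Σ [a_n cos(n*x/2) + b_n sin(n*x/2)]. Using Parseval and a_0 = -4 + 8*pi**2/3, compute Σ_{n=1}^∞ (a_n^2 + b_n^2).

Parseval: a_0^2/2 + Σ_{n≥1} (a_n^2+b_n^2) = (1/(2*pi)) ∫_{-2*pi}^{2*pi} φ(x)^2 dx = 8 + 40*pi**2/3 + 32*pi**4/5.
Subtract a_0^2/2 = 8*(3 - 2*pi**2)**2/9: Σ (a_n^2+b_n^2) = pi**2*(24 + 128*pi**2/45).

pi**2*(24 + 128*pi**2/45)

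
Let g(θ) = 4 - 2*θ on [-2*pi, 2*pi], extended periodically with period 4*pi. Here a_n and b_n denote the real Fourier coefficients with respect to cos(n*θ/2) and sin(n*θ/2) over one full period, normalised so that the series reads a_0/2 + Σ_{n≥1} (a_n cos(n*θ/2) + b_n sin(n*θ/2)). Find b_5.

-8/5

b_5 = (1/(2*pi)) ∫_{-2*pi}^{2*pi} g(θ) sin(5*θ/2) dθ.
Integrating by parts (boundary term plus one more integral), an antiderivative of (4 - 2*θ) sin(5*θ/2) is 4*θ*cos(5*θ/2)/5 - 8*sin(5*θ/2)/25 - 8*cos(5*θ/2)/5; evaluating from -2*pi to 2*pi: ∫_{-2*pi}^{2*pi} (4 - 2*θ) sin(5*θ/2) dθ = (8/5 - 8*pi/5) - (8/5 + 8*pi/5) = -16*pi/5.
Hence b_5 = (1/(2*pi))·(-16*pi/5) = -8/5.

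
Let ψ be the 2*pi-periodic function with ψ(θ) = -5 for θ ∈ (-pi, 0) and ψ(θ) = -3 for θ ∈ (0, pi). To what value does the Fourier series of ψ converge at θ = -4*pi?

θ = -4*pi differs from θ = 0 by -2 full period(s), and the series is 2*pi-periodic.
At θ = 0 the one-sided limits are ψ(0^-) = -5 and ψ(0^+) = -3.
By Dirichlet's theorem the series converges to their average, [(-5) + (-3)]/2 = -4.

-4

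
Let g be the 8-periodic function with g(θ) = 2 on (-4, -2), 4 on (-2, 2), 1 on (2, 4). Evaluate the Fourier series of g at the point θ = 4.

At θ = 4 the one-sided limits are g(4^-) = 1 and g(4^+) = 2.
By Dirichlet's theorem the series converges to their average, [(1) + (2)]/2 = 3/2.

3/2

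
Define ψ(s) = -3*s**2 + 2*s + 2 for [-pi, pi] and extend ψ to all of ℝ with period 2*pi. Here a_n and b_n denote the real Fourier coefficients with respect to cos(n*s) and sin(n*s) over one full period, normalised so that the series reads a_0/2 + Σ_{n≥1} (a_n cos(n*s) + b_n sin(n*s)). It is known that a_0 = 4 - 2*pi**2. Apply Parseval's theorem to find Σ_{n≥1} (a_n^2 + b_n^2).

8*pi**2*(5 + 3*pi**2)/15

Parseval: a_0^2/2 + Σ_{n≥1} (a_n^2+b_n^2) = 1/pi ∫_{-pi}^{pi} ψ(s)^2 ds = -16*pi**2/3 + 8 + 18*pi**4/5.
Subtract a_0^2/2 = 2*(2 - pi**2)**2: Σ (a_n^2+b_n^2) = 8*pi**2*(5 + 3*pi**2)/15.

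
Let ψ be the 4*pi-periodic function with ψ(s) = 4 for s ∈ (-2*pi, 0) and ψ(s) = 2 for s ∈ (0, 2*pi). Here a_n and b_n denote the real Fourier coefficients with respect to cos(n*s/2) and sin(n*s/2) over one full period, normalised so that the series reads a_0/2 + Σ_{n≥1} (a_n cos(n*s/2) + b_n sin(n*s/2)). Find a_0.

6

a_0 = (1/(2*pi)) ∫_{-2*pi}^{2*pi} ψ(s) ds = (1/(2*pi)) · (12*pi) = 6.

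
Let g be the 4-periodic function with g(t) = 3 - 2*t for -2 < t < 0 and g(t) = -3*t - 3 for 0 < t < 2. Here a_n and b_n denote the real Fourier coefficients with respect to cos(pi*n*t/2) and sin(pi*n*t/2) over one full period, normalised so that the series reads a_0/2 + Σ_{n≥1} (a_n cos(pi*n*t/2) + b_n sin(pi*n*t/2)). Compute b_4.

5/(2*pi)

b_4 = 1/2 ∫_{-2}^{2} g(t) sin(2*pi*t) dt.
Split the integral at the breakpoints.
Integrating by parts (boundary term plus one more integral), an antiderivative of (3 - 2*t) sin(2*pi*t) is t*cos(2*pi*t)/pi - sin(2*pi*t)/(2*pi**2) - 3*cos(2*pi*t)/(2*pi); evaluating from -2 to 0: ∫_{-2}^{0} (3 - 2*t) sin(2*pi*t) dt = (-3/(2*pi)) - (-7/(2*pi)) = 2/pi.
Integrating by parts (boundary term plus one more integral), an antiderivative of (-3*t - 3) sin(2*pi*t) is 3*t*cos(2*pi*t)/(2*pi) - 3*sin(2*pi*t)/(4*pi**2) + 3*cos(2*pi*t)/(2*pi); evaluating from 0 to 2: ∫_{0}^{2} (-3*t - 3) sin(2*pi*t) dt = (9/(2*pi)) - (3/(2*pi)) = 3/pi.
Summing the pieces and multiplying by (1/2) gives b_4 = 5/(2*pi).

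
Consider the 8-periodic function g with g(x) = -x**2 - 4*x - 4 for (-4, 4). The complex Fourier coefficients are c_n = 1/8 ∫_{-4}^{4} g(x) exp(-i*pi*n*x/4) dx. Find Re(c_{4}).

-2/pi**2

Since g is real-valued, Re(c_{4}) = 1/8 ∫_{-4}^{4} g(x) cos(pi*x) dx = a_{4}/2.
Integrating by parts twice (tabular method), an antiderivative of (-x**2 - 4*x - 4) cos(pi*x) is -x**2*sin(pi*x)/pi - 4*x*sin(pi*x)/pi - 2*x*cos(pi*x)/pi**2 - 4*sin(pi*x)/pi + 2*sin(pi*x)/pi**3 - 4*cos(pi*x)/pi**2; evaluating from -4 to 4: ∫_{-4}^{4} (-x**2 - 4*x - 4) cos(pi*x) dx = (-12/pi**2) - (4/pi**2) = -16/pi**2.
Hence Re(c_{4}) = (1/8)·(-16/pi**2) = -2/pi**2.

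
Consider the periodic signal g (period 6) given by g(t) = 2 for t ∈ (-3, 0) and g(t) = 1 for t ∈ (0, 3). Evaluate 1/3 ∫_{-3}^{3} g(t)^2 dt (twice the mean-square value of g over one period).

1/3 ∫_{-3}^{3} g(t)^2 dt = 1/3 · (15) = 5.

5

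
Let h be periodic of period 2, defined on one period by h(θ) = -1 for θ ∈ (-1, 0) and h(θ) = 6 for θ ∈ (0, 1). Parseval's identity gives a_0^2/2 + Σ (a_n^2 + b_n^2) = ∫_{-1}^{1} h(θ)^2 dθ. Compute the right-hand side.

∫_{-1}^{1} h(θ)^2 dθ = 37.

37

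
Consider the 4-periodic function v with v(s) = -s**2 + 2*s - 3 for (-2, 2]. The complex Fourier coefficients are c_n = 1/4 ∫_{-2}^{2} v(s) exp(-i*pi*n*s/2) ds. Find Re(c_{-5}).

Since v is real-valued, Re(c_{-5}) = 1/4 ∫_{-2}^{2} v(s) cos(-5*pi*s/2) ds = a_{5}/2.
Integrating by parts twice (tabular method), an antiderivative of (-s**2 + 2*s - 3) cos(-5*pi*s/2) is -2*s**2*sin(5*pi*s/2)/(5*pi) + 4*s*sin(5*pi*s/2)/(5*pi) - 8*s*cos(5*pi*s/2)/(25*pi**2) - 6*sin(5*pi*s/2)/(5*pi) + 16*sin(5*pi*s/2)/(125*pi**3) + 8*cos(5*pi*s/2)/(25*pi**2); evaluating from -2 to 2: ∫_{-2}^{2} (-s**2 + 2*s - 3) cos(-5*pi*s/2) ds = (8/(25*pi**2)) - (-24/(25*pi**2)) = 32/(25*pi**2).
Hence Re(c_{-5}) = (1/4)·(32/(25*pi**2)) = 8/(25*pi**2).

8/(25*pi**2)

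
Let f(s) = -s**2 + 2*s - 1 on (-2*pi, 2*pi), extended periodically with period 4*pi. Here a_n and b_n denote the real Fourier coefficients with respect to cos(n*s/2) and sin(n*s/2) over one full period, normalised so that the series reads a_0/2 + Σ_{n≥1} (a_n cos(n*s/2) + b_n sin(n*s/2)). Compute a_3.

a_3 = (1/(2*pi)) ∫_{-2*pi}^{2*pi} f(s) cos(3*s/2) ds.
Integrating by parts twice (tabular method), an antiderivative of (-s**2 + 2*s - 1) cos(3*s/2) is -2*s**2*sin(3*s/2)/3 + 4*s*sin(3*s/2)/3 - 8*s*cos(3*s/2)/9 - 2*sin(3*s/2)/27 + 8*cos(3*s/2)/9; evaluating from -2*pi to 2*pi: ∫_{-2*pi}^{2*pi} (-s**2 + 2*s - 1) cos(3*s/2) ds = (-8/9 + 16*pi/9) - (-16*pi/9 - 8/9) = 32*pi/9.
Hence a_3 = (1/(2*pi))·(32*pi/9) = 16/9.

16/9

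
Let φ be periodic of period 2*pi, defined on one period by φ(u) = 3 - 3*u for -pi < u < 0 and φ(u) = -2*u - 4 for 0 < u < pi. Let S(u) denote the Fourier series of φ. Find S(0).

At u = 0 the one-sided limits are φ(0^-) = 3 and φ(0^+) = -4.
By Dirichlet's theorem the series converges to their average, [(3) + (-4)]/2 = -1/2.

-1/2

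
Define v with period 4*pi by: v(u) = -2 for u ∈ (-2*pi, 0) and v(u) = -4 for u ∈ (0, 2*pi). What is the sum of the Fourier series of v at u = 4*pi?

-3

u = 4*pi differs from u = 0 by 1 full period(s), and the series is 4*pi-periodic.
At u = 0 the one-sided limits are v(0^-) = -2 and v(0^+) = -4.
By Dirichlet's theorem the series converges to their average, [(-2) + (-4)]/2 = -3.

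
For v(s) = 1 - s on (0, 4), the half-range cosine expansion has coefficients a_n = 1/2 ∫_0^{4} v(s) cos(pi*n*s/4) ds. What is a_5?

16/(25*pi**2)

a_5 = 1/2 ∫_0^{4} (1 - s) cos(5*pi*s/4) ds.
Integrating by parts (boundary term plus one more integral), an antiderivative of (1 - s) cos(5*pi*s/4) is -4*s*sin(5*pi*s/4)/(5*pi) + 4*sin(5*pi*s/4)/(5*pi) - 16*cos(5*pi*s/4)/(25*pi**2); evaluating from 0 to 4: ∫_{0}^{4} (1 - s) cos(5*pi*s/4) ds = (16/(25*pi**2)) - (-16/(25*pi**2)) = 32/(25*pi**2).
Hence a_5 = (1/2)·(32/(25*pi**2)) = 16/(25*pi**2).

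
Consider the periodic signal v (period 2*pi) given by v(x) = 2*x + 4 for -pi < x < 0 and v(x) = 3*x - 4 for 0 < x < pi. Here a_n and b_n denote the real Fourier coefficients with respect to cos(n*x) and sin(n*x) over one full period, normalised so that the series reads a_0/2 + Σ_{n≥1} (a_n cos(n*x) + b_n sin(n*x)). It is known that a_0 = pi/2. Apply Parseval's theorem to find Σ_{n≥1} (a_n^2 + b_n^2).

Parseval: a_0^2/2 + Σ_{n≥1} (a_n^2+b_n^2) = 1/pi ∫_{-pi}^{pi} v(x)^2 dx = -20*pi + 32 + 13*pi**2/3.
Subtract a_0^2/2 = pi**2/8: Σ (a_n^2+b_n^2) = -20*pi + 32 + 101*pi**2/24.

-20*pi + 32 + 101*pi**2/24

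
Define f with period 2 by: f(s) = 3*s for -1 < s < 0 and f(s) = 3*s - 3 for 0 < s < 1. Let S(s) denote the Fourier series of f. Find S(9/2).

s = 9/2 differs from s = 1/2 by 2 full period(s), and the series is 2-periodic.
f is continuous at s = 1/2 with value -3/2, so the series converges to -3/2 there.

-3/2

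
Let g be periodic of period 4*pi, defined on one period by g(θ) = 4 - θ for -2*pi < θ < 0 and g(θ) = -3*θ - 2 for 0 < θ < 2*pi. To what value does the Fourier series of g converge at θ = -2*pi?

θ = -2*pi differs from θ = 2*pi by -1 full period(s), and the series is 4*pi-periodic.
At θ = 2*pi the one-sided limits are g(2*pi^-) = -6*pi - 2 and g(2*pi^+) = 4 + 2*pi.
By Dirichlet's theorem the series converges to their average, [(-6*pi - 2) + (4 + 2*pi)]/2 = 1 - 2*pi.

1 - 2*pi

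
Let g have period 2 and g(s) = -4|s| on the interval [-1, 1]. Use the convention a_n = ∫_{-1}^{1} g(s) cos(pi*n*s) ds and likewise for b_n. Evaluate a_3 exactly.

16/(9*pi**2)

a_3 = ∫_{-1}^{1} g(s) cos(3*pi*s) ds.
g is even and cos(3*pi*s) is even, so the integrand is even and a_3 = 2 ∫_0^{1} g(s) cos(3*pi*s) ds.
Integrating by parts (boundary term plus one more integral), an antiderivative of (-4*s) cos(3*pi*s) is -4*s*sin(3*pi*s)/(3*pi) - 4*cos(3*pi*s)/(9*pi**2); evaluating from 0 to 1: ∫_{0}^{1} (-4*s) cos(3*pi*s) ds = (4/(9*pi**2)) - (-4/(9*pi**2)) = 8/(9*pi**2).
Hence a_3 = 2·(8/(9*pi**2)) = 16/(9*pi**2).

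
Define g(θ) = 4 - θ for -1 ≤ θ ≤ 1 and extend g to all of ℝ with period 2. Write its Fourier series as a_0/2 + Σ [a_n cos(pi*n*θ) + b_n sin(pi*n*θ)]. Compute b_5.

b_5 = ∫_{-1}^{1} g(θ) sin(5*pi*θ) dθ.
Integrating by parts (boundary term plus one more integral), an antiderivative of (4 - θ) sin(5*pi*θ) is θ*cos(5*pi*θ)/(5*pi) - sin(5*pi*θ)/(25*pi**2) - 4*cos(5*pi*θ)/(5*pi); evaluating from -1 to 1: ∫_{-1}^{1} (4 - θ) sin(5*pi*θ) dθ = (3/(5*pi)) - (1/pi) = -2/(5*pi).
Hence b_5 = -2/(5*pi).

-2/(5*pi)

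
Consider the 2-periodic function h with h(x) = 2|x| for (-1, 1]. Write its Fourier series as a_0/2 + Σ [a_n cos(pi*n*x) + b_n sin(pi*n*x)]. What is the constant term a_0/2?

a_0 = ∫_{-1}^{1} h(x) dx = 2.
So the constant term a_0/2 = 1.

1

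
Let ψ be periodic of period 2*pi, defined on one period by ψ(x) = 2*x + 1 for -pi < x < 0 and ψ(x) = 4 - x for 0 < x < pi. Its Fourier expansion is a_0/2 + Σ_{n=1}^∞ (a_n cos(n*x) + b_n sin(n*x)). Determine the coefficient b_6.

b_6 = 1/pi ∫_{-pi}^{pi} ψ(x) sin(6*x) dx.
Split the integral at the breakpoints.
Integrating by parts (boundary term plus one more integral), an antiderivative of (2*x + 1) sin(6*x) is -x*cos(6*x)/3 + sin(6*x)/18 - cos(6*x)/6; evaluating from -pi to 0: ∫_{-pi}^{0} (2*x + 1) sin(6*x) dx = (-1/6) - (-1/6 + pi/3) = -pi/3.
Integrating by parts (boundary term plus one more integral), an antiderivative of (4 - x) sin(6*x) is x*cos(6*x)/6 - sin(6*x)/36 - 2*cos(6*x)/3; evaluating from 0 to pi: ∫_{0}^{pi} (4 - x) sin(6*x) dx = (-2/3 + pi/6) - (-2/3) = pi/6.
Summing the pieces and multiplying by (1/pi) gives b_6 = -1/6.

-1/6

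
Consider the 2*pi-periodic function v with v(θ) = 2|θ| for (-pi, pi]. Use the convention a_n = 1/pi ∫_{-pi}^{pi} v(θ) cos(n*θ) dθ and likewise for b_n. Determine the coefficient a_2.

a_2 = 1/pi ∫_{-pi}^{pi} v(θ) cos(2*θ) dθ.
v is even and cos(2*θ) is even, so the integrand is even and a_2 = 2/pi ∫_0^{pi} v(θ) cos(2*θ) dθ.
Integrating by parts (boundary term plus one more integral), an antiderivative of (2*θ) cos(2*θ) is θ*sin(2*θ) + cos(2*θ)/2; evaluating from 0 to pi: ∫_{0}^{pi} (2*θ) cos(2*θ) dθ = (1/2) - (1/2) = 0.
Hence a_2 = (2/pi)·(0) = 0.

0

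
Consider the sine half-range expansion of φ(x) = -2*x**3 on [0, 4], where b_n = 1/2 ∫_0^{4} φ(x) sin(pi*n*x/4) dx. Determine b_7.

256*(6 - 49*pi**2)/(343*pi**3)

b_7 = 1/2 ∫_0^{4} (-2*x**3) sin(7*pi*x/4) dx.
Integrating by parts three times (tabular method), an antiderivative of (-2*x**3) sin(7*pi*x/4) is 8*x**3*cos(7*pi*x/4)/(7*pi) - 96*x**2*sin(7*pi*x/4)/(49*pi**2) - 768*x*cos(7*pi*x/4)/(343*pi**3) + 3072*sin(7*pi*x/4)/(2401*pi**4); evaluating from 0 to 4: ∫_{0}^{4} (-2*x**3) sin(7*pi*x/4) dx = (512*(6 - 49*pi**2)/(343*pi**3)) - (0) = 512*(6 - 49*pi**2)/(343*pi**3).
Hence b_7 = (1/2)·(512*(6 - 49*pi**2)/(343*pi**3)) = 256*(6 - 49*pi**2)/(343*pi**3).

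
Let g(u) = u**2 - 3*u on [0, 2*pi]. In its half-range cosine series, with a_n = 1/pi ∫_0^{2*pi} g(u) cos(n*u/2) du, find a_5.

8*(3 - 2*pi)/(25*pi)

a_5 = 1/pi ∫_0^{2*pi} (u**2 - 3*u) cos(5*u/2) du.
Integrating by parts twice (tabular method), an antiderivative of (u**2 - 3*u) cos(5*u/2) is 2*u**2*sin(5*u/2)/5 - 6*u*sin(5*u/2)/5 + 8*u*cos(5*u/2)/25 - 16*sin(5*u/2)/125 - 12*cos(5*u/2)/25; evaluating from 0 to 2*pi: ∫_{0}^{2*pi} (u**2 - 3*u) cos(5*u/2) du = (12/25 - 16*pi/25) - (-12/25) = 24/25 - 16*pi/25.
Hence a_5 = (1/pi)·(24/25 - 16*pi/25) = 8*(3 - 2*pi)/(25*pi).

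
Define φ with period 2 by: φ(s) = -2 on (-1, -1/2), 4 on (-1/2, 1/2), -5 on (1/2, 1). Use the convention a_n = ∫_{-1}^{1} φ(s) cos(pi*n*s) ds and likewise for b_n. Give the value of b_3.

b_3 = ∫_{-1}^{1} φ(s) sin(3*pi*s) ds.
Split the integral at the breakpoints.
Directly, an antiderivative of (-2) sin(3*pi*s) is 2*cos(3*pi*s)/(3*pi); evaluating from -1 to -1/2: ∫_{-1}^{-1/2} (-2) sin(3*pi*s) ds = (0) - (-2/(3*pi)) = 2/(3*pi).
Directly, an antiderivative of (4) sin(3*pi*s) is -4*cos(3*pi*s)/(3*pi); evaluating from -1/2 to 1/2: ∫_{-1/2}^{1/2} (4) sin(3*pi*s) ds = (0) - (0) = 0.
Directly, an antiderivative of (-5) sin(3*pi*s) is 5*cos(3*pi*s)/(3*pi); evaluating from 1/2 to 1: ∫_{1/2}^{1} (-5) sin(3*pi*s) ds = (-5/(3*pi)) - (0) = -5/(3*pi).
Summing the pieces gives b_3 = -1/pi.

-1/pi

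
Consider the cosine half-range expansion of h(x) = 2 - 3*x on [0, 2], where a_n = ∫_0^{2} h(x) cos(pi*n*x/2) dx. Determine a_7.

24/(49*pi**2)

a_7 = ∫_0^{2} (2 - 3*x) cos(7*pi*x/2) dx.
Integrating by parts (boundary term plus one more integral), an antiderivative of (2 - 3*x) cos(7*pi*x/2) is -6*x*sin(7*pi*x/2)/(7*pi) + 4*sin(7*pi*x/2)/(7*pi) - 12*cos(7*pi*x/2)/(49*pi**2); evaluating from 0 to 2: ∫_{0}^{2} (2 - 3*x) cos(7*pi*x/2) dx = (12/(49*pi**2)) - (-12/(49*pi**2)) = 24/(49*pi**2).
Hence a_7 = 24/(49*pi**2).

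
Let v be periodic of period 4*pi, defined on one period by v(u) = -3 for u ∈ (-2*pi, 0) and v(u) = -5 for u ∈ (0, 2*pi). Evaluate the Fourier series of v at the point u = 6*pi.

u = 6*pi differs from u = -2*pi by 2 full period(s), and the series is 4*pi-periodic.
At u = -2*pi the one-sided limits are v(-2*pi^-) = -5 and v(-2*pi^+) = -3.
By Dirichlet's theorem the series converges to their average, [(-5) + (-3)]/2 = -4.

-4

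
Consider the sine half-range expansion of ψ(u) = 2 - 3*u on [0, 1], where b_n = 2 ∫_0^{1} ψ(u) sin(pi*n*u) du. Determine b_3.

b_3 = 2 ∫_0^{1} (2 - 3*u) sin(3*pi*u) du.
Integrating by parts (boundary term plus one more integral), an antiderivative of (2 - 3*u) sin(3*pi*u) is u*cos(3*pi*u)/pi - sin(3*pi*u)/(3*pi**2) - 2*cos(3*pi*u)/(3*pi); evaluating from 0 to 1: ∫_{0}^{1} (2 - 3*u) sin(3*pi*u) du = (-1/(3*pi)) - (-2/(3*pi)) = 1/(3*pi).
Hence b_3 = 2·(1/(3*pi)) = 2/(3*pi).

2/(3*pi)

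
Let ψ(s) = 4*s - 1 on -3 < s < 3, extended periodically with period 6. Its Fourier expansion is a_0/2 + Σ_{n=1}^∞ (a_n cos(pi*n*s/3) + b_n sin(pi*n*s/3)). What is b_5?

24/(5*pi)

b_5 = 1/3 ∫_{-3}^{3} ψ(s) sin(5*pi*s/3) ds.
Integrating by parts (boundary term plus one more integral), an antiderivative of (4*s - 1) sin(5*pi*s/3) is -12*s*cos(5*pi*s/3)/(5*pi) + 36*sin(5*pi*s/3)/(25*pi**2) + 3*cos(5*pi*s/3)/(5*pi); evaluating from -3 to 3: ∫_{-3}^{3} (4*s - 1) sin(5*pi*s/3) ds = (33/(5*pi)) - (-39/(5*pi)) = 72/(5*pi).
Hence b_5 = (1/3)·(72/(5*pi)) = 24/(5*pi).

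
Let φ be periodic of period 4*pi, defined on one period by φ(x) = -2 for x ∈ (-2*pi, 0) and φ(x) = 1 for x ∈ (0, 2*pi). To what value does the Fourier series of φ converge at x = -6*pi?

x = -6*pi differs from x = -2*pi by -1 full period(s), and the series is 4*pi-periodic.
At x = -2*pi the one-sided limits are φ(-2*pi^-) = 1 and φ(-2*pi^+) = -2.
By Dirichlet's theorem the series converges to their average, [(1) + (-2)]/2 = -1/2.

-1/2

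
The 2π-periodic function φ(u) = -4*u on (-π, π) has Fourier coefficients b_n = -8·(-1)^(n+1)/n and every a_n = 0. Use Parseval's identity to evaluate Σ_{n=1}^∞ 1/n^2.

pi**2/6

Parseval: Σ b_n^2 = (1/π) ∫_{-π}^{π} φ(u)^2 du = 32*pi**2/3.
Σ b_n^2 = Σ 64/n^2, so Σ 1/n^2 = (32*pi**2/3)/64 = pi**2/6.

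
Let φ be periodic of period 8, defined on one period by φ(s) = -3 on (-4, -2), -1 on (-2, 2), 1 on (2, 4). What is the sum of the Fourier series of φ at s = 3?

φ is continuous at s = 3 with value 1, so the series converges to 1 there.

1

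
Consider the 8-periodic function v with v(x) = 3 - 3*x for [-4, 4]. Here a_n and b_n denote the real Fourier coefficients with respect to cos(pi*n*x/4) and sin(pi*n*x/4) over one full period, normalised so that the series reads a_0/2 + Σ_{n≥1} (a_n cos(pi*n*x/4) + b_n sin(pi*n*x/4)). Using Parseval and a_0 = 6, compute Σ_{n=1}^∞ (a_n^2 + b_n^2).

96

Parseval: a_0^2/2 + Σ_{n≥1} (a_n^2+b_n^2) = 1/4 ∫_{-4}^{4} v(x)^2 dx = 114.
Subtract a_0^2/2 = 18: Σ (a_n^2+b_n^2) = 96.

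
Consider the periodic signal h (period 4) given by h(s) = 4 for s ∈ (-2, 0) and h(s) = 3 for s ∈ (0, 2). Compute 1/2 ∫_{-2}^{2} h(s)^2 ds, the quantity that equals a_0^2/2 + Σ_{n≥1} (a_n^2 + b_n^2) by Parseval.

25

1/2 ∫_{-2}^{2} h(s)^2 ds = 1/2 · (50) = 25.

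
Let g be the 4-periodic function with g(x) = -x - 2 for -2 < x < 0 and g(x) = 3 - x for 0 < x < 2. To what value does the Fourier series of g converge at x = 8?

1/2

x = 8 differs from x = 0 by 2 full period(s), and the series is 4-periodic.
At x = 0 the one-sided limits are g(0^-) = -2 and g(0^+) = 3.
By Dirichlet's theorem the series converges to their average, [(-2) + (3)]/2 = 1/2.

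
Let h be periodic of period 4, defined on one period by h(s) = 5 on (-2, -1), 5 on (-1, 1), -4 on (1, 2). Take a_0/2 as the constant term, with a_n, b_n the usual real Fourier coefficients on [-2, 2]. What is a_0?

11/2

a_0 = 1/2 ∫_{-2}^{2} h(s) ds = 1/2 · (11) = 11/2.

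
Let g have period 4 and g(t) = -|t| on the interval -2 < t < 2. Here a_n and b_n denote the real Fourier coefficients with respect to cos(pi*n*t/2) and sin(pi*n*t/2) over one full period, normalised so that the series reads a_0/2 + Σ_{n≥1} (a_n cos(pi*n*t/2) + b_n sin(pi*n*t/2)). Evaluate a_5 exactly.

8/(25*pi**2)

a_5 = 1/2 ∫_{-2}^{2} g(t) cos(5*pi*t/2) dt.
g is even and cos(5*pi*t/2) is even, so the integrand is even and a_5 = ∫_0^{2} g(t) cos(5*pi*t/2) dt.
Integrating by parts (boundary term plus one more integral), an antiderivative of (-t) cos(5*pi*t/2) is -2*t*sin(5*pi*t/2)/(5*pi) - 4*cos(5*pi*t/2)/(25*pi**2); evaluating from 0 to 2: ∫_{0}^{2} (-t) cos(5*pi*t/2) dt = (4/(25*pi**2)) - (-4/(25*pi**2)) = 8/(25*pi**2).
Hence a_5 = 8/(25*pi**2).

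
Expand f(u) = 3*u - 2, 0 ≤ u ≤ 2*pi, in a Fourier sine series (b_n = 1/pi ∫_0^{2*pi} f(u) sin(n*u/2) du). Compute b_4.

b_4 = 1/pi ∫_0^{2*pi} (3*u - 2) sin(2*u) du.
Integrating by parts (boundary term plus one more integral), an antiderivative of (3*u - 2) sin(2*u) is -3*u*cos(2*u)/2 + 3*sin(2*u)/4 + cos(2*u); evaluating from 0 to 2*pi: ∫_{0}^{2*pi} (3*u - 2) sin(2*u) du = (1 - 3*pi) - (1) = -3*pi.
Hence b_4 = (1/pi)·(-3*pi) = -3.

-3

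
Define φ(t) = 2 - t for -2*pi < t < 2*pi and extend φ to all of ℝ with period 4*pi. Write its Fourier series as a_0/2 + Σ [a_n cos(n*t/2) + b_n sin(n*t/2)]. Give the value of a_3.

a_3 = (1/(2*pi)) ∫_{-2*pi}^{2*pi} φ(t) cos(3*t/2) dt.
Integrating by parts (boundary term plus one more integral), an antiderivative of (2 - t) cos(3*t/2) is -2*t*sin(3*t/2)/3 + 4*sin(3*t/2)/3 - 4*cos(3*t/2)/9; evaluating from -2*pi to 2*pi: ∫_{-2*pi}^{2*pi} (2 - t) cos(3*t/2) dt = (4/9) - (4/9) = 0.
Hence a_3 = (1/(2*pi))·(0) = 0.

0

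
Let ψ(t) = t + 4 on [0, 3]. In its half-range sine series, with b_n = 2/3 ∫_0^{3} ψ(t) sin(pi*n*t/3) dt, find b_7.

22/(7*pi)

b_7 = 2/3 ∫_0^{3} (t + 4) sin(7*pi*t/3) dt.
Integrating by parts (boundary term plus one more integral), an antiderivative of (t + 4) sin(7*pi*t/3) is -3*t*cos(7*pi*t/3)/(7*pi) + 9*sin(7*pi*t/3)/(49*pi**2) - 12*cos(7*pi*t/3)/(7*pi); evaluating from 0 to 3: ∫_{0}^{3} (t + 4) sin(7*pi*t/3) dt = (3/pi) - (-12/(7*pi)) = 33/(7*pi).
Hence b_7 = (2/3)·(33/(7*pi)) = 22/(7*pi).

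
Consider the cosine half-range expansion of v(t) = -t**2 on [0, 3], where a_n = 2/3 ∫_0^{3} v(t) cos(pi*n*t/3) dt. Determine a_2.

a_2 = 2/3 ∫_0^{3} (-t**2) cos(2*pi*t/3) dt.
Integrating by parts twice (tabular method), an antiderivative of (-t**2) cos(2*pi*t/3) is -3*t**2*sin(2*pi*t/3)/(2*pi) - 9*t*cos(2*pi*t/3)/(2*pi**2) + 27*sin(2*pi*t/3)/(4*pi**3); evaluating from 0 to 3: ∫_{0}^{3} (-t**2) cos(2*pi*t/3) dt = (-27/(2*pi**2)) - (0) = -27/(2*pi**2).
Hence a_2 = (2/3)·(-27/(2*pi**2)) = -9/pi**2.

-9/pi**2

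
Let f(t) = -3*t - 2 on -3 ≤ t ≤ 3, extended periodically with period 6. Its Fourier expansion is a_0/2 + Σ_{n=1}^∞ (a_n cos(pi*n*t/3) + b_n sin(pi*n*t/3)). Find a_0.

-4

a_0 = 1/3 ∫_{-3}^{3} f(t) dt = 1/3 · (-12) = -4.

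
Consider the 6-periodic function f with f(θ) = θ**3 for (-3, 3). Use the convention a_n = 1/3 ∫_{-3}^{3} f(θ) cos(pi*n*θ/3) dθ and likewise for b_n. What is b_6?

b_6 = 1/3 ∫_{-3}^{3} f(θ) sin(2*pi*θ) dθ.
f is odd and sin(2*pi*θ) is odd, so the integrand is even and b_6 = 2/3 ∫_0^{3} f(θ) sin(2*pi*θ) dθ.
Integrating by parts three times (tabular method), an antiderivative of (θ**3) sin(2*pi*θ) is -θ**3*cos(2*pi*θ)/(2*pi) + 3*θ**2*sin(2*pi*θ)/(4*pi**2) + 3*θ*cos(2*pi*θ)/(4*pi**3) - 3*sin(2*pi*θ)/(8*pi**4); evaluating from 0 to 3: ∫_{0}^{3} (θ**3) sin(2*pi*θ) dθ = (9*(1 - 6*pi**2)/(4*pi**3)) - (0) = 9*(1 - 6*pi**2)/(4*pi**3).
Hence b_6 = (2/3)·(9*(1 - 6*pi**2)/(4*pi**3)) = -9/pi + 3/(2*pi**3).

-9/pi + 3/(2*pi**3)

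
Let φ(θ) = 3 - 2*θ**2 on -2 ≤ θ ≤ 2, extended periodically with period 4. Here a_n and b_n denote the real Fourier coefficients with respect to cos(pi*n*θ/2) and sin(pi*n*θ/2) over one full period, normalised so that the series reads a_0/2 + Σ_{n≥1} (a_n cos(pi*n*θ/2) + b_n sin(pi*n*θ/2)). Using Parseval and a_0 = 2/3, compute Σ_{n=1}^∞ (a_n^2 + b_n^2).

Parseval: a_0^2/2 + Σ_{n≥1} (a_n^2+b_n^2) = 1/2 ∫_{-2}^{2} φ(θ)^2 dθ = 58/5.
Subtract a_0^2/2 = 2/9: Σ (a_n^2+b_n^2) = 512/45.

512/45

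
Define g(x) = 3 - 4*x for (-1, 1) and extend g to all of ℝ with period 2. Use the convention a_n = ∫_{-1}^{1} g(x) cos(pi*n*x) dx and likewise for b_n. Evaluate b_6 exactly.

b_6 = ∫_{-1}^{1} g(x) sin(6*pi*x) dx.
Integrating by parts (boundary term plus one more integral), an antiderivative of (3 - 4*x) sin(6*pi*x) is 2*x*cos(6*pi*x)/(3*pi) - sin(6*pi*x)/(9*pi**2) - cos(6*pi*x)/(2*pi); evaluating from -1 to 1: ∫_{-1}^{1} (3 - 4*x) sin(6*pi*x) dx = (1/(6*pi)) - (-7/(6*pi)) = 4/(3*pi).
Hence b_6 = 4/(3*pi).

4/(3*pi)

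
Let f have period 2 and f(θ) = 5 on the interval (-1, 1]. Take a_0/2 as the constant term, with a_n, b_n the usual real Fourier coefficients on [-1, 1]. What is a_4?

a_4 = ∫_{-1}^{1} f(θ) cos(4*pi*θ) dθ.
f is even and cos(4*pi*θ) is even, so the integrand is even and a_4 = 2 ∫_0^{1} f(θ) cos(4*pi*θ) dθ.
Directly, an antiderivative of (5) cos(4*pi*θ) is 5*sin(4*pi*θ)/(4*pi); evaluating from 0 to 1: ∫_{0}^{1} (5) cos(4*pi*θ) dθ = (0) - (0) = 0.
Hence a_4 = 2·(0) = 0.

0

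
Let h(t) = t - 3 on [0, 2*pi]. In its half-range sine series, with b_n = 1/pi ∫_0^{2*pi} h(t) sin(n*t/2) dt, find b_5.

b_5 = 1/pi ∫_0^{2*pi} (t - 3) sin(5*t/2) dt.
Integrating by parts (boundary term plus one more integral), an antiderivative of (t - 3) sin(5*t/2) is -2*t*cos(5*t/2)/5 + 4*sin(5*t/2)/25 + 6*cos(5*t/2)/5; evaluating from 0 to 2*pi: ∫_{0}^{2*pi} (t - 3) sin(5*t/2) dt = (-6/5 + 4*pi/5) - (6/5) = -12/5 + 4*pi/5.
Hence b_5 = (1/pi)·(-12/5 + 4*pi/5) = 4*(-3 + pi)/(5*pi).

4*(-3 + pi)/(5*pi)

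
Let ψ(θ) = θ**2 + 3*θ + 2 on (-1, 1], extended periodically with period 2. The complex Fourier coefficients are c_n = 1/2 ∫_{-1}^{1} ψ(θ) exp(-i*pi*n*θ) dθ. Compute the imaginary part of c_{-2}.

Since ψ is real-valued, Im(c_{-2}) = -1/2 ∫_{-1}^{1} ψ(θ) sin(-2*pi*θ) dθ = b_{2}/2.
Integrating by parts twice (tabular method), an antiderivative of (θ**2 + 3*θ + 2) sin(-2*pi*θ) is θ**2*cos(2*pi*θ)/(2*pi) - θ*sin(2*pi*θ)/(2*pi**2) + 3*θ*cos(2*pi*θ)/(2*pi) - 3*sin(2*pi*θ)/(4*pi**2) - cos(2*pi*θ)/(4*pi**3) + cos(2*pi*θ)/pi; evaluating from -1 to 1: ∫_{-1}^{1} (θ**2 + 3*θ + 2) sin(-2*pi*θ) dθ = (-1/(4*pi**3) + 3/pi) - (-1/(4*pi**3)) = 3/pi.
Hence Im(c_{-2}) = (-1/2)·(3/pi) = -3/(2*pi).

-3/(2*pi)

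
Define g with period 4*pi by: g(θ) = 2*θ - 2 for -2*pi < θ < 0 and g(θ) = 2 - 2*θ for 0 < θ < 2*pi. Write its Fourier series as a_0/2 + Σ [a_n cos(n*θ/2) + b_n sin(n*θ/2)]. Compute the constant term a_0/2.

-2*pi

a_0 = (1/(2*pi)) ∫_{-2*pi}^{2*pi} g(θ) dθ = (1/(2*pi)) · (-8*pi**2) = -4*pi.
So the constant term a_0/2 = -2*pi.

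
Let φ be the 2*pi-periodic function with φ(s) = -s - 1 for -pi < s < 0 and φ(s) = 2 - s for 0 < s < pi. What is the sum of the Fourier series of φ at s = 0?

1/2

At s = 0 the one-sided limits are φ(0^-) = -1 and φ(0^+) = 2.
By Dirichlet's theorem the series converges to their average, [(-1) + (2)]/2 = 1/2.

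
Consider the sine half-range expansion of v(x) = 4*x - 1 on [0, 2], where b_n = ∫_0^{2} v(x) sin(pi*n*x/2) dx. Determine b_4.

-4/pi

b_4 = ∫_0^{2} (4*x - 1) sin(2*pi*x) dx.
Integrating by parts (boundary term plus one more integral), an antiderivative of (4*x - 1) sin(2*pi*x) is -2*x*cos(2*pi*x)/pi + sin(2*pi*x)/pi**2 + cos(2*pi*x)/(2*pi); evaluating from 0 to 2: ∫_{0}^{2} (4*x - 1) sin(2*pi*x) dx = (-7/(2*pi)) - (1/(2*pi)) = -4/pi.
Hence b_4 = -4/pi.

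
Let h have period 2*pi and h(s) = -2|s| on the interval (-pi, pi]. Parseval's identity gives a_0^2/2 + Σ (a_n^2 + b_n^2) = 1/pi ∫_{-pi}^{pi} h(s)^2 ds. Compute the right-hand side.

1/pi ∫_{-pi}^{pi} h(s)^2 ds = 1/pi · (8*pi**3/3) = 8*pi**2/3.

8*pi**2/3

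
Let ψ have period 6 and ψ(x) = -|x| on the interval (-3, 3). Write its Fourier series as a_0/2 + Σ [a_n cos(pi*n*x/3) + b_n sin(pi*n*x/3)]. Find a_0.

a_0 = 1/3 ∫_{-3}^{3} ψ(x) dx = 1/3 · (-9) = -3.

-3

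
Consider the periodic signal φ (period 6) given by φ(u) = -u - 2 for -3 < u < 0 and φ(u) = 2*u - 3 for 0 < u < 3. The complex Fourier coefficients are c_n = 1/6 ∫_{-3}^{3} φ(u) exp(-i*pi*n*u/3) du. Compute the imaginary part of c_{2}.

3/(4*pi)

Since φ is real-valued, Im(c_{2}) = -1/6 ∫_{-3}^{3} φ(u) sin(2*pi*u/3) du = -b_{2}/2.
Split the integral at the breakpoints.
Integrating by parts (boundary term plus one more integral), an antiderivative of (-u - 2) sin(2*pi*u/3) is 3*u*cos(2*pi*u/3)/(2*pi) - 9*sin(2*pi*u/3)/(4*pi**2) + 3*cos(2*pi*u/3)/pi; evaluating from -3 to 0: ∫_{-3}^{0} (-u - 2) sin(2*pi*u/3) du = (3/pi) - (-3/(2*pi)) = 9/(2*pi).
Integrating by parts (boundary term plus one more integral), an antiderivative of (2*u - 3) sin(2*pi*u/3) is -3*u*cos(2*pi*u/3)/pi + 9*sin(2*pi*u/3)/(2*pi**2) + 9*cos(2*pi*u/3)/(2*pi); evaluating from 0 to 3: ∫_{0}^{3} (2*u - 3) sin(2*pi*u/3) du = (-9/(2*pi)) - (9/(2*pi)) = -9/pi.
So ∫_{-3}^{3} φ(u) sin(2*pi*u/3) du = -9/(2*pi).
Hence Im(c_{2}) = (-1/6)·(-9/(2*pi)) = 3/(4*pi).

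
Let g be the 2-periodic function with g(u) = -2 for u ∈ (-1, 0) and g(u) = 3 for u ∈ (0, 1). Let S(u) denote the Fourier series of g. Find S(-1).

1/2

At u = -1 the one-sided limits are g(-1^-) = 3 and g(-1^+) = -2.
By Dirichlet's theorem the series converges to their average, [(3) + (-2)]/2 = 1/2.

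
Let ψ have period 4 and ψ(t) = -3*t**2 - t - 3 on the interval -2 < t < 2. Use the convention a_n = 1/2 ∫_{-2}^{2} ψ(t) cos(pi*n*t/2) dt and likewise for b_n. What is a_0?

-14

a_0 = 1/2 ∫_{-2}^{2} ψ(t) dt = 1/2 · (-28) = -14.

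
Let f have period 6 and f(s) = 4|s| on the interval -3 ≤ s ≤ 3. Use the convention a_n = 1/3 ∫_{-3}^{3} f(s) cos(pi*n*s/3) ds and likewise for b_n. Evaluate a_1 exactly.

a_1 = 1/3 ∫_{-3}^{3} f(s) cos(pi*s/3) ds.
f is even and cos(pi*s/3) is even, so the integrand is even and a_1 = 2/3 ∫_0^{3} f(s) cos(pi*s/3) ds.
Integrating by parts (boundary term plus one more integral), an antiderivative of (4*s) cos(pi*s/3) is 12*s*sin(pi*s/3)/pi + 36*cos(pi*s/3)/pi**2; evaluating from 0 to 3: ∫_{0}^{3} (4*s) cos(pi*s/3) ds = (-36/pi**2) - (36/pi**2) = -72/pi**2.
Hence a_1 = (2/3)·(-72/pi**2) = -48/pi**2.

-48/pi**2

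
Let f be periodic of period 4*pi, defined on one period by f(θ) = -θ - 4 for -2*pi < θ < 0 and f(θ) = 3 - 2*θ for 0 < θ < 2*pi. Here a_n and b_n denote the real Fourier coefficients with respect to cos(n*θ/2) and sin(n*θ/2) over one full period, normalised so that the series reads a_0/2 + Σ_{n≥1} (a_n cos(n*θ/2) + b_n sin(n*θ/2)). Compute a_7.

4/(49*pi)

a_7 = (1/(2*pi)) ∫_{-2*pi}^{2*pi} f(θ) cos(7*θ/2) dθ.
Split the integral at the breakpoints.
Integrating by parts (boundary term plus one more integral), an antiderivative of (-θ - 4) cos(7*θ/2) is -2*θ*sin(7*θ/2)/7 - 8*sin(7*θ/2)/7 - 4*cos(7*θ/2)/49; evaluating from -2*pi to 0: ∫_{-2*pi}^{0} (-θ - 4) cos(7*θ/2) dθ = (-4/49) - (4/49) = -8/49.
Integrating by parts (boundary term plus one more integral), an antiderivative of (3 - 2*θ) cos(7*θ/2) is -4*θ*sin(7*θ/2)/7 + 6*sin(7*θ/2)/7 - 8*cos(7*θ/2)/49; evaluating from 0 to 2*pi: ∫_{0}^{2*pi} (3 - 2*θ) cos(7*θ/2) dθ = (8/49) - (-8/49) = 16/49.
Summing the pieces and multiplying by (1/(2*pi)) gives a_7 = 4/(49*pi).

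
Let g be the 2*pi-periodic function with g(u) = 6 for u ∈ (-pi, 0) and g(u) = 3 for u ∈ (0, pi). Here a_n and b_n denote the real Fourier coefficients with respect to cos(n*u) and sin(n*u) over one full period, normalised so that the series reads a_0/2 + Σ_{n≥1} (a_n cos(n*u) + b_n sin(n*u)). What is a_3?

0

a_3 = 1/pi ∫_{-pi}^{pi} g(u) cos(3*u) du.
Split the integral at the breakpoints.
Directly, an antiderivative of (6) cos(3*u) is 2*sin(3*u); evaluating from -pi to 0: ∫_{-pi}^{0} (6) cos(3*u) du = (0) - (0) = 0.
Directly, an antiderivative of (3) cos(3*u) is sin(3*u); evaluating from 0 to pi: ∫_{0}^{pi} (3) cos(3*u) du = (0) - (0) = 0.
Summing the pieces and multiplying by (1/pi) gives a_3 = 0.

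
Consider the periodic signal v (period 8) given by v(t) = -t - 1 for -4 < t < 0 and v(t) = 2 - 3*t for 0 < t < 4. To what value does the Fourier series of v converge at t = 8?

t = 8 differs from t = 0 by 1 full period(s), and the series is 8-periodic.
At t = 0 the one-sided limits are v(0^-) = -1 and v(0^+) = 2.
By Dirichlet's theorem the series converges to their average, [(-1) + (2)]/2 = 1/2.

1/2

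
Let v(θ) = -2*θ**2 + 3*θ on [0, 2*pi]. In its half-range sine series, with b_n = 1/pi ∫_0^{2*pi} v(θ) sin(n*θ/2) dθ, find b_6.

b_6 = 1/pi ∫_0^{2*pi} (-2*θ**2 + 3*θ) sin(3*θ) dθ.
Integrating by parts twice (tabular method), an antiderivative of (-2*θ**2 + 3*θ) sin(3*θ) is 2*θ**2*cos(3*θ)/3 - 4*θ*sin(3*θ)/9 - θ*cos(3*θ) + sin(3*θ)/3 - 4*cos(3*θ)/27; evaluating from 0 to 2*pi: ∫_{0}^{2*pi} (-2*θ**2 + 3*θ) sin(3*θ) dθ = (-2*pi - 4/27 + 8*pi**2/3) - (-4/27) = 2*pi*(-3 + 4*pi)/3.
Hence b_6 = (1/pi)·(2*pi*(-3 + 4*pi)/3) = -2 + 8*pi/3.

-2 + 8*pi/3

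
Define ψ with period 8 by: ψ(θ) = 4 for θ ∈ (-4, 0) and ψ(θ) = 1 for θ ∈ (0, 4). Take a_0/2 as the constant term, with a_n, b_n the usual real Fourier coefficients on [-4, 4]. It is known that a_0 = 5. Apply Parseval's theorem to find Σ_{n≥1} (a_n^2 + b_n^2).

Parseval: a_0^2/2 + Σ_{n≥1} (a_n^2+b_n^2) = 1/4 ∫_{-4}^{4} ψ(θ)^2 dθ = 17.
Subtract a_0^2/2 = 25/2: Σ (a_n^2+b_n^2) = 9/2.

9/2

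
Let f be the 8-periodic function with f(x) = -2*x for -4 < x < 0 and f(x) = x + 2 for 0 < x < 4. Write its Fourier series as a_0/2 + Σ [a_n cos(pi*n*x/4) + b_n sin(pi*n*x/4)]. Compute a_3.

a_3 = 1/4 ∫_{-4}^{4} f(x) cos(3*pi*x/4) dx.
Split the integral at the breakpoints.
Integrating by parts (boundary term plus one more integral), an antiderivative of (-2*x) cos(3*pi*x/4) is -8*x*sin(3*pi*x/4)/(3*pi) - 32*cos(3*pi*x/4)/(9*pi**2); evaluating from -4 to 0: ∫_{-4}^{0} (-2*x) cos(3*pi*x/4) dx = (-32/(9*pi**2)) - (32/(9*pi**2)) = -64/(9*pi**2).
Integrating by parts (boundary term plus one more integral), an antiderivative of (x + 2) cos(3*pi*x/4) is 4*x*sin(3*pi*x/4)/(3*pi) + 8*sin(3*pi*x/4)/(3*pi) + 16*cos(3*pi*x/4)/(9*pi**2); evaluating from 0 to 4: ∫_{0}^{4} (x + 2) cos(3*pi*x/4) dx = (-16/(9*pi**2)) - (16/(9*pi**2)) = -32/(9*pi**2).
Summing the pieces and multiplying by (1/4) gives a_3 = -8/(3*pi**2).

-8/(3*pi**2)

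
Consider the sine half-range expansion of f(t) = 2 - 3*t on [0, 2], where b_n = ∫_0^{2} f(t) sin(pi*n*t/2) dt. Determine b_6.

2/pi

b_6 = ∫_0^{2} (2 - 3*t) sin(3*pi*t) dt.
Integrating by parts (boundary term plus one more integral), an antiderivative of (2 - 3*t) sin(3*pi*t) is t*cos(3*pi*t)/pi - sin(3*pi*t)/(3*pi**2) - 2*cos(3*pi*t)/(3*pi); evaluating from 0 to 2: ∫_{0}^{2} (2 - 3*t) sin(3*pi*t) dt = (4/(3*pi)) - (-2/(3*pi)) = 2/pi.
Hence b_6 = 2/pi.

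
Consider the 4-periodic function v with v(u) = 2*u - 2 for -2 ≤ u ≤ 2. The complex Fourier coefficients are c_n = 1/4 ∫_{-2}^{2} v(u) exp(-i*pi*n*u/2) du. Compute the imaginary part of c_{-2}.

Since v is real-valued, Im(c_{-2}) = -1/4 ∫_{-2}^{2} v(u) sin(-pi*u) du = b_{2}/2.
Integrating by parts (boundary term plus one more integral), an antiderivative of (2*u - 2) sin(-pi*u) is 2*u*cos(pi*u)/pi - 2*sin(pi*u)/pi**2 - 2*cos(pi*u)/pi; evaluating from -2 to 2: ∫_{-2}^{2} (2*u - 2) sin(-pi*u) du = (2/pi) - (-6/pi) = 8/pi.
Hence Im(c_{-2}) = (-1/4)·(8/pi) = -2/pi.

-2/pi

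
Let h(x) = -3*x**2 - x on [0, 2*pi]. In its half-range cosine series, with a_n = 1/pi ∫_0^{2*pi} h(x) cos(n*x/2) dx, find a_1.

a_1 = 1/pi ∫_0^{2*pi} (-3*x**2 - x) cos(x/2) dx.
Integrating by parts twice (tabular method), an antiderivative of (-3*x**2 - x) cos(x/2) is -6*x**2*sin(x/2) - 2*x*sin(x/2) - 24*x*cos(x/2) + 48*sin(x/2) - 4*cos(x/2); evaluating from 0 to 2*pi: ∫_{0}^{2*pi} (-3*x**2 - x) cos(x/2) dx = (4 + 48*pi) - (-4) = 8 + 48*pi.
Hence a_1 = (1/pi)·(8 + 48*pi) = 8/pi + 48.

8/pi + 48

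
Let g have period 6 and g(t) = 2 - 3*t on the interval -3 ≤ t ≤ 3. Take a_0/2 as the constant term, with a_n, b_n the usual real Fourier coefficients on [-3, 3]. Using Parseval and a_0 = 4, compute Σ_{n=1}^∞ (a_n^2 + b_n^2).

Parseval: a_0^2/2 + Σ_{n≥1} (a_n^2+b_n^2) = 1/3 ∫_{-3}^{3} g(t)^2 dt = 62.
Subtract a_0^2/2 = 8: Σ (a_n^2+b_n^2) = 54.

54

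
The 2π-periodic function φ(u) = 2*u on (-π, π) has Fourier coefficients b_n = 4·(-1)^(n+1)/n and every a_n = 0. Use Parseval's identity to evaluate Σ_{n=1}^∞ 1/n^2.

pi**2/6

Parseval: Σ b_n^2 = (1/π) ∫_{-π}^{π} φ(u)^2 du = 8*pi**2/3.
Σ b_n^2 = Σ 16/n^2, so Σ 1/n^2 = (8*pi**2/3)/16 = pi**2/6.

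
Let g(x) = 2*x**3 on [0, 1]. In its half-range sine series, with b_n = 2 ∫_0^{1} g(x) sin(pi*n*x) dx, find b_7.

b_7 = 2 ∫_0^{1} (2*x**3) sin(7*pi*x) dx.
Integrating by parts three times (tabular method), an antiderivative of (2*x**3) sin(7*pi*x) is -2*x**3*cos(7*pi*x)/(7*pi) + 6*x**2*sin(7*pi*x)/(49*pi**2) + 12*x*cos(7*pi*x)/(343*pi**3) - 12*sin(7*pi*x)/(2401*pi**4); evaluating from 0 to 1: ∫_{0}^{1} (2*x**3) sin(7*pi*x) dx = (2*(-6 + 49*pi**2)/(343*pi**3)) - (0) = 2*(-6 + 49*pi**2)/(343*pi**3).
Hence b_7 = 2·(2*(-6 + 49*pi**2)/(343*pi**3)) = 4*(-6 + 49*pi**2)/(343*pi**3).

4*(-6 + 49*pi**2)/(343*pi**3)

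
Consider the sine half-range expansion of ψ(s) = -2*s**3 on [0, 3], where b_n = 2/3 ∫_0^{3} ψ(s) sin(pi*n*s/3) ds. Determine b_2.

-81/pi**3 + 54/pi

b_2 = 2/3 ∫_0^{3} (-2*s**3) sin(2*pi*s/3) ds.
Integrating by parts three times (tabular method), an antiderivative of (-2*s**3) sin(2*pi*s/3) is 3*s**3*cos(2*pi*s/3)/pi - 27*s**2*sin(2*pi*s/3)/(2*pi**2) - 81*s*cos(2*pi*s/3)/(2*pi**3) + 243*sin(2*pi*s/3)/(4*pi**4); evaluating from 0 to 3: ∫_{0}^{3} (-2*s**3) sin(2*pi*s/3) ds = (-243/(2*pi**3) + 81/pi) - (0) = -243/(2*pi**3) + 81/pi.
Hence b_2 = (2/3)·(-243/(2*pi**3) + 81/pi) = -81/pi**3 + 54/pi.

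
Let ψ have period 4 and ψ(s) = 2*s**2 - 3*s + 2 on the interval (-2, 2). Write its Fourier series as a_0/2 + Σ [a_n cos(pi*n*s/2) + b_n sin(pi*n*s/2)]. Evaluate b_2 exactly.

6/pi

b_2 = 1/2 ∫_{-2}^{2} ψ(s) sin(pi*s) ds.
Integrating by parts twice (tabular method), an antiderivative of (2*s**2 - 3*s + 2) sin(pi*s) is -2*s**2*cos(pi*s)/pi + 4*s*sin(pi*s)/pi**2 + 3*s*cos(pi*s)/pi - 3*sin(pi*s)/pi**2 - 2*cos(pi*s)/pi + 4*cos(pi*s)/pi**3; evaluating from -2 to 2: ∫_{-2}^{2} (2*s**2 - 3*s + 2) sin(pi*s) ds = (-4/pi + 4/pi**3) - (-16/pi + 4/pi**3) = 12/pi.
Hence b_2 = (1/2)·(12/pi) = 6/pi.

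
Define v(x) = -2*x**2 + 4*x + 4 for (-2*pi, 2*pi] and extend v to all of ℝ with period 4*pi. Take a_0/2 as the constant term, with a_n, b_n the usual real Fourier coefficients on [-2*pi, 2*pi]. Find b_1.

16

b_1 = (1/(2*pi)) ∫_{-2*pi}^{2*pi} v(x) sin(x/2) dx.
Integrating by parts twice (tabular method), an antiderivative of (-2*x**2 + 4*x + 4) sin(x/2) is 4*x**2*cos(x/2) - 16*x*sin(x/2) - 8*x*cos(x/2) + 16*sin(x/2) - 40*cos(x/2); evaluating from -2*pi to 2*pi: ∫_{-2*pi}^{2*pi} (-2*x**2 + 4*x + 4) sin(x/2) dx = (-16*pi**2 + 40 + 16*pi) - (-16*pi**2 - 16*pi + 40) = 32*pi.
Hence b_1 = (1/(2*pi))·(32*pi) = 16.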